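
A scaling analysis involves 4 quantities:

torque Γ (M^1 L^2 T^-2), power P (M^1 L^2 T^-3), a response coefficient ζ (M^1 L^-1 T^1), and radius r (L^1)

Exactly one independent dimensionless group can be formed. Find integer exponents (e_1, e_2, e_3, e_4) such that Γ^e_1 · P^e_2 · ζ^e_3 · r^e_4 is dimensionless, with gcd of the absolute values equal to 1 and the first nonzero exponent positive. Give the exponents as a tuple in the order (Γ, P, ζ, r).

M: e_1·(1) + e_2·(1) + e_3·(1) + e_4·(0) = 0
L: e_1·(2) + e_2·(2) + e_3·(-1) + e_4·(1) = 0
T: e_1·(-2) + e_2·(-3) + e_3·(1) + e_4·(0) = 0
Solving this homogeneous linear system for the smallest-integer solution (first nonzero entry positive) gives (4, -3, -1, -3).

(4, -3, -1, -3)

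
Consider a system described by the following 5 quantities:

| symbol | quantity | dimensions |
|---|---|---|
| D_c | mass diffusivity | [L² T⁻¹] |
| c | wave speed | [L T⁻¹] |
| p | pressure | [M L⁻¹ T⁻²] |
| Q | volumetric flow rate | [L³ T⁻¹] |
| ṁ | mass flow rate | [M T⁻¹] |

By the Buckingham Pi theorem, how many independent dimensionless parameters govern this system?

There are 5 variables and 3 base dimensions (M, L, T).
The dimension matrix has rank 3.
Independent dimensionless groups: 5 − 3 = 2.

2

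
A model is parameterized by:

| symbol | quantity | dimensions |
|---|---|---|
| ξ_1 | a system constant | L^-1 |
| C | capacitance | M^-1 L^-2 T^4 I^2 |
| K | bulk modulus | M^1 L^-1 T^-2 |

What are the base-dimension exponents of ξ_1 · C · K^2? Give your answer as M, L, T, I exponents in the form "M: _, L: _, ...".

Collect each base-dimension exponent across the product:
  M: (0) + (-1) + 2·(1) = 1
  L: (-1) + (-2) + 2·(-1) = -5
  T: (0) + (4) + 2·(-2) = 0
  I: (0) + (2) + 2·(0) = 2
So the dimensions are [M L⁻⁵ I²].

M: 1, L: -5, T: 0, I: 2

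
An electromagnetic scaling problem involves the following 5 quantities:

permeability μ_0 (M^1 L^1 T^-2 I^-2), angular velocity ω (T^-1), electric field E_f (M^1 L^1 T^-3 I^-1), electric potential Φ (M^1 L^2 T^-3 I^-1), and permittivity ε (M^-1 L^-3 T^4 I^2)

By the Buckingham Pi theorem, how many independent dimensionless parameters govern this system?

1

There are 5 variables and 4 base dimensions (M, L, T, I).
The dimension matrix has rank 4.
Independent dimensionless groups: 5 − 4 = 1.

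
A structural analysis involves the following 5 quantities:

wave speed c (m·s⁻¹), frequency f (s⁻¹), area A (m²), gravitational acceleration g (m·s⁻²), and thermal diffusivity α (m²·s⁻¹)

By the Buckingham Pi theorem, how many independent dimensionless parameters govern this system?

There are 5 variables and 2 base dimensions (L, T).
The dimension matrix has rank 2.
Independent dimensionless groups: 5 − 2 = 3.

3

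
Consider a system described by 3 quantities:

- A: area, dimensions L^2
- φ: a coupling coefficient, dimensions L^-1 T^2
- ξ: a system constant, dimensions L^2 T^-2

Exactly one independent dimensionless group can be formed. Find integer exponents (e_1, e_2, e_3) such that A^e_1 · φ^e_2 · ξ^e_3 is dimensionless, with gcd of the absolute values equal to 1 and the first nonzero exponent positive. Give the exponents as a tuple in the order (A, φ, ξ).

(1, -2, -2)

L: e_1·(2) + e_2·(-1) + e_3·(2) = 0
T: e_1·(0) + e_2·(2) + e_3·(-2) = 0
Solving this homogeneous linear system for the smallest-integer solution (first nonzero entry positive) gives (1, -2, -2).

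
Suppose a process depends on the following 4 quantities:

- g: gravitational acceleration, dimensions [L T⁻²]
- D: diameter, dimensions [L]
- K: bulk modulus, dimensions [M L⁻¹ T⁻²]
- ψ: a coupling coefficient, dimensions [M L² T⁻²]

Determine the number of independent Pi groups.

1

There are 4 variables and 3 base dimensions (M, L, T).
The dimension matrix has rank 3.
Independent dimensionless groups: 4 − 3 = 1.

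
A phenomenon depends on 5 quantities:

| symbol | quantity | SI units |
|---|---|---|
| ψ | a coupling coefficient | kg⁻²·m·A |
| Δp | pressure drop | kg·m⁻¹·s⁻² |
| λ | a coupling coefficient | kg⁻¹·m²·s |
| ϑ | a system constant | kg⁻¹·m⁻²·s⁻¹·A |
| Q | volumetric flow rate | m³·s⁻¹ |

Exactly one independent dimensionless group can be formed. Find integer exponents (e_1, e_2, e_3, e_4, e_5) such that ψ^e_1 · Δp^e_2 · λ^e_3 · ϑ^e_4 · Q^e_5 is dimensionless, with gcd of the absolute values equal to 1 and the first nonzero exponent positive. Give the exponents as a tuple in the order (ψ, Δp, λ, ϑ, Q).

M: e_1·(-2) + e_2·(1) + e_3·(-1) + e_4·(-1) + e_5·(0) = 0
L: e_1·(1) + e_2·(-1) + e_3·(2) + e_4·(-2) + e_5·(3) = 0
T: e_1·(0) + e_2·(-2) + e_3·(1) + e_4·(-1) + e_5·(-1) = 0
I: e_1·(1) + e_2·(0) + e_3·(0) + e_4·(1) + e_5·(0) = 0
Solving this homogeneous linear system for the smallest-integer solution (first nonzero entry positive) gives (2, 1, -1, -2, -1).

(2, 1, -1, -2, -1)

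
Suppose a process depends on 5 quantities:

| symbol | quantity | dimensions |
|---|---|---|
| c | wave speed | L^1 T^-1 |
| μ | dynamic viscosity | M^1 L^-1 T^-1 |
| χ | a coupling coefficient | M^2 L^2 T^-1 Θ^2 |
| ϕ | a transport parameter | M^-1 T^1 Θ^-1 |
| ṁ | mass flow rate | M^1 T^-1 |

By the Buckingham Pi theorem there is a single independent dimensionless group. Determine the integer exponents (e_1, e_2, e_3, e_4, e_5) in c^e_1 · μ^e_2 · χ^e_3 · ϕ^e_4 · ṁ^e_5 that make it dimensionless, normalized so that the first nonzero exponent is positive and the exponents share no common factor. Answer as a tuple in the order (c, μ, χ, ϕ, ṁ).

M: e_1·(0) + e_2·(1) + e_3·(2) + e_4·(-1) + e_5·(1) = 0
L: e_1·(1) + e_2·(-1) + e_3·(2) + e_4·(0) + e_5·(0) = 0
T: e_1·(-1) + e_2·(-1) + e_3·(-1) + e_4·(1) + e_5·(-1) = 0
Θ: e_1·(0) + e_2·(0) + e_3·(2) + e_4·(-1) + e_5·(0) = 0
Solving this homogeneous linear system for the smallest-integer solution (first nonzero entry positive) gives (1, 3, 1, 2, -3).

(1, 3, 1, 2, -3)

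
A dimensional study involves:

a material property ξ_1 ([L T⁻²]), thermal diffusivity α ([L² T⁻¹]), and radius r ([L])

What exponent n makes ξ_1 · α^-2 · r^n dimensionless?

Balance the L exponent: (1)·n from r, plus (1) − 2·(2) = -3 from the rest, must sum to zero.
n − 3 = 0, so n = 3.

3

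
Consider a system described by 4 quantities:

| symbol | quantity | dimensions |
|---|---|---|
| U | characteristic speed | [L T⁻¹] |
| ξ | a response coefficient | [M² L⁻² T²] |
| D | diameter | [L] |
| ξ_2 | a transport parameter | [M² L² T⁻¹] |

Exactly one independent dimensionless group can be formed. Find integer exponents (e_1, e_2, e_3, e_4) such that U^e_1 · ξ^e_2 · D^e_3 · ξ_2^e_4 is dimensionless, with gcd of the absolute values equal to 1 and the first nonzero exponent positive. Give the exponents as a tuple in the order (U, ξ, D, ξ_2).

M: e_1·(0) + e_2·(2) + e_3·(0) + e_4·(2) = 0
L: e_1·(1) + e_2·(-2) + e_3·(1) + e_4·(2) = 0
T: e_1·(-1) + e_2·(2) + e_3·(0) + e_4·(-1) = 0
Solving this homogeneous linear system for the smallest-integer solution (first nonzero entry positive) gives (3, 1, 1, -1).

(3, 1, 1, -1)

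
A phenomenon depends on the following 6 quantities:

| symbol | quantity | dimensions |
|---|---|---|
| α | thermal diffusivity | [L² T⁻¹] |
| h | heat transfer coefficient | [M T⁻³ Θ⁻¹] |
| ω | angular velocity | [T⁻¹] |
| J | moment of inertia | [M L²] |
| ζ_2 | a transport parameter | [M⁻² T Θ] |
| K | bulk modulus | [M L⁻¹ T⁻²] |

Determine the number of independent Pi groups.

There are 6 variables and 4 base dimensions (M, L, T, Θ).
The dimension matrix has rank 4.
Independent dimensionless groups: 6 − 4 = 2.

2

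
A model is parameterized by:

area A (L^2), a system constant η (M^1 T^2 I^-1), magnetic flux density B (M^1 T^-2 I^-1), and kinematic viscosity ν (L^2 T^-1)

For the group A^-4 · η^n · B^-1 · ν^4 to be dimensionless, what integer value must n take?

Balance the M exponent: (1)·n from η, plus −4·(0) − (1) + 4·(0) = -1 from the rest, must sum to zero.
n − 1 = 0, so n = 1.

1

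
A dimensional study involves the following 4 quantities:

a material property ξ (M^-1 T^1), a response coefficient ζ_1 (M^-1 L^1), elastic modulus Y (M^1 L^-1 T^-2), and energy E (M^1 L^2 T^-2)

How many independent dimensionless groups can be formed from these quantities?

There are 4 variables and 3 base dimensions (M, L, T).
The dimension matrix has rank 3.
Independent dimensionless groups: 4 − 3 = 1.

1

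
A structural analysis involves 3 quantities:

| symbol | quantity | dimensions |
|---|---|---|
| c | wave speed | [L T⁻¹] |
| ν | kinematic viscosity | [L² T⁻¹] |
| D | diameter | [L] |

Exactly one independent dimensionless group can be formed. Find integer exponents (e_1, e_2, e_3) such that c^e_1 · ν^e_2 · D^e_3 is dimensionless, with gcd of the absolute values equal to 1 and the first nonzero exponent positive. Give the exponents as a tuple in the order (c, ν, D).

L: e_1·(1) + e_2·(2) + e_3·(1) = 0
T: e_1·(-1) + e_2·(-1) + e_3·(0) = 0
Solving this homogeneous linear system for the smallest-integer solution (first nonzero entry positive) gives (1, -1, 1).

(1, -1, 1)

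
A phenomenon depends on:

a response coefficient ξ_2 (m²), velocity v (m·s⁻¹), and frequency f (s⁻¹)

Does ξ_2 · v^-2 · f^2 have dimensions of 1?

yes

Sum the exponent of each base dimension across the product:
  L: [ξ_2]_L − 2·[v]_L + 2·[f]_L = (2) − 2·(1) + 2·(0) = 0
  T: [ξ_2]_T − 2·[v]_T + 2·[f]_T = (0) − 2·(-1) + 2·(-1) = 0
All base exponents vanish — dimensionless.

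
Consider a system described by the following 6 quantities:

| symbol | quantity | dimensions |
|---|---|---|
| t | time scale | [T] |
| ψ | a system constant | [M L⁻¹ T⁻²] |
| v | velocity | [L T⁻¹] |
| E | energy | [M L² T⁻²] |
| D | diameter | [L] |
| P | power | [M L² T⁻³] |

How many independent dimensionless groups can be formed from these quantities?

3

There are 6 variables and 3 base dimensions (M, L, T).
The dimension matrix has rank 3.
Independent dimensionless groups: 6 − 3 = 3.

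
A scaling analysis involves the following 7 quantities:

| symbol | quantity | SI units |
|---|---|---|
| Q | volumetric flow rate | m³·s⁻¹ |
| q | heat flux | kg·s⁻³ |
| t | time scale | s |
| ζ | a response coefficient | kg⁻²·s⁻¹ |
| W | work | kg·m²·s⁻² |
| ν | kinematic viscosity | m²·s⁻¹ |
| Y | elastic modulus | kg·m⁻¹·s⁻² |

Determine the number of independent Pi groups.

There are 7 variables and 3 base dimensions (M, L, T).
The dimension matrix has rank 3.
Independent dimensionless groups: 7 − 3 = 4.

4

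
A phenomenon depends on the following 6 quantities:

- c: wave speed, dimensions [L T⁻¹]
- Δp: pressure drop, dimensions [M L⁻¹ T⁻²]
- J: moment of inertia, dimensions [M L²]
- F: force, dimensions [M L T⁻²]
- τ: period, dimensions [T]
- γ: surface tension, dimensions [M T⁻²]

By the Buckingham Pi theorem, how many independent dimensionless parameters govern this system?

3

There are 6 variables and 3 base dimensions (M, L, T).
The dimension matrix has rank 3.
Independent dimensionless groups: 6 − 3 = 3.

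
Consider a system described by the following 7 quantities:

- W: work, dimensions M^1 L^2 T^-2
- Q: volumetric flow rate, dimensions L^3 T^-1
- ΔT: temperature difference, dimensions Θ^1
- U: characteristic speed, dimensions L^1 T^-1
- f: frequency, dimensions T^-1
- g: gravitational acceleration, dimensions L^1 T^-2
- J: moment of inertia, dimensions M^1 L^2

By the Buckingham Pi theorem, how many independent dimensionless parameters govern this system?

3

There are 7 variables and 4 base dimensions (M, L, T, Θ).
The dimension matrix has rank 4.
Independent dimensionless groups: 7 − 4 = 3.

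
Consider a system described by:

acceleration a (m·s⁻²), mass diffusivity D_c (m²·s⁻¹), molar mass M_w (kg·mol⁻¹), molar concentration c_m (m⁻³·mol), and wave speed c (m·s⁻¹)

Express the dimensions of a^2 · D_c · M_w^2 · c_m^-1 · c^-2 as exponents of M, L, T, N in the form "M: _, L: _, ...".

M: 2, L: 5, T: -3, N: -3

Collect each base-dimension exponent across the product:
  M: 2·(0) + (0) + 2·(1) − (0) − 2·(0) = 2
  L: 2·(1) + (2) + 2·(0) − (-3) − 2·(1) = 5
  T: 2·(-2) + (-1) + 2·(0) − (0) − 2·(-1) = -3
  N: 2·(0) + (0) + 2·(-1) − (1) − 2·(0) = -3
So the dimensions are [M² L⁵ T⁻³ N⁻³].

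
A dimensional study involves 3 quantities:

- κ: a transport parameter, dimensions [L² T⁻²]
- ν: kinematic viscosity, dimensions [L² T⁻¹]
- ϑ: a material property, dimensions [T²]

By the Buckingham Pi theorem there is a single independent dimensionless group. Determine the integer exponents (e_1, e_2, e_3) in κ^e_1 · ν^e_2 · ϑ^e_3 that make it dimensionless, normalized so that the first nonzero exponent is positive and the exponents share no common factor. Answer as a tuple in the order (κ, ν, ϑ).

L: e_1·(2) + e_2·(2) + e_3·(0) = 0
T: e_1·(-2) + e_2·(-1) + e_3·(2) = 0
Solving this homogeneous linear system for the smallest-integer solution (first nonzero entry positive) gives (2, -2, 1).

(2, -2, 1)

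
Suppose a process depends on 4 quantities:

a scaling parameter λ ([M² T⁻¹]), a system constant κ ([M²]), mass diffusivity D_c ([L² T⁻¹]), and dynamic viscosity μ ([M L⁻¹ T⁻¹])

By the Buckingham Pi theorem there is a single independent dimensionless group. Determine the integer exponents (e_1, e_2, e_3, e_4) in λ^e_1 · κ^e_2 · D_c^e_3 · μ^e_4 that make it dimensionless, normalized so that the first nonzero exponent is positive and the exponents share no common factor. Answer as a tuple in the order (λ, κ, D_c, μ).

M: e_1·(2) + e_2·(2) + e_3·(0) + e_4·(1) = 0
L: e_1·(0) + e_2·(0) + e_3·(2) + e_4·(-1) = 0
T: e_1·(-1) + e_2·(0) + e_3·(-1) + e_4·(-1) = 0
Solving this homogeneous linear system for the smallest-integer solution (first nonzero entry positive) gives (3, -2, -1, -2).

(3, -2, -1, -2)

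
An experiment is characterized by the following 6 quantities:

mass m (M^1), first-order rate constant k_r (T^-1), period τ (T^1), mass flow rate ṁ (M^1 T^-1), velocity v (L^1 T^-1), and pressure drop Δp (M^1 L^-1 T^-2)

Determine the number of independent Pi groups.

3

There are 6 variables and 3 base dimensions (M, L, T).
The dimension matrix has rank 3.
Independent dimensionless groups: 6 − 3 = 3.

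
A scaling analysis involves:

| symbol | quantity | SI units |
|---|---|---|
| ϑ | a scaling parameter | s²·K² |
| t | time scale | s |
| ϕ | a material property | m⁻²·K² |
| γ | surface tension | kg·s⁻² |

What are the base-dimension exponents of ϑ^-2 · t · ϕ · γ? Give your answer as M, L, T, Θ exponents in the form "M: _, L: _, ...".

M: 1, L: -2, T: -5, Θ: -2

Collect each base-dimension exponent across the product:
  M: −2·(0) + (0) + (0) + (1) = 1
  L: −2·(0) + (0) + (-2) + (0) = -2
  T: −2·(2) + (1) + (0) + (-2) = -5
  Θ: −2·(2) + (0) + (2) + (0) = -2
So the dimensions are [M L⁻² T⁻⁵ Θ⁻²].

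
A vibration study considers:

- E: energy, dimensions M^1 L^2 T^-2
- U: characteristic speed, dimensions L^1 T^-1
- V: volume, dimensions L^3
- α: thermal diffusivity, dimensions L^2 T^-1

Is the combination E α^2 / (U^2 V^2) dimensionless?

Sum the exponent of each base dimension across the product:
  M: [E]_M − 2·[U]_M − 2·[V]_M + 2·[α]_M = (1) − 2·(0) − 2·(0) + 2·(0) = 1
  L: [E]_L − 2·[U]_L − 2·[V]_L + 2·[α]_L = (2) − 2·(1) − 2·(3) + 2·(2) = -2
  T: [E]_T − 2·[U]_T − 2·[V]_T + 2·[α]_T = (-2) − 2·(-1) − 2·(0) + 2·(-1) = -2
Net dimensions [M L⁻² T⁻²] ≠ [1] — not dimensionless.

no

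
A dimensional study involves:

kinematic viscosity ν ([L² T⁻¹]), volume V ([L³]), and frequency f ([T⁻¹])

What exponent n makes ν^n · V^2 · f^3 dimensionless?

-3

Balance the L exponent: (2)·n from ν, plus 2·(3) + 3·(0) = 6 from the rest, must sum to zero.
2n + 6 = 0, so n = -3.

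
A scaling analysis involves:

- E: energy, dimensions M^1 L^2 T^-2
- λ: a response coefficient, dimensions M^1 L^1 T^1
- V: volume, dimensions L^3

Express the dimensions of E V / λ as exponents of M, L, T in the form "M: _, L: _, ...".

M: 0, L: 4, T: -3

Collect each base-dimension exponent across the product:
  M: (1) − (1) + (0) = 0
  L: (2) − (1) + (3) = 4
  T: (-2) − (1) + (0) = -3
So the dimensions are [L⁴ T⁻³].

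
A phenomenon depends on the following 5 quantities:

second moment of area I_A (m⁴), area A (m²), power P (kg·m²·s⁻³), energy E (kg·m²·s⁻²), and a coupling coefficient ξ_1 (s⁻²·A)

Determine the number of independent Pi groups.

1

There are 5 variables and 4 base dimensions (M, L, T, I).
The dimension matrix has rank 4.
Independent dimensionless groups: 5 − 4 = 1.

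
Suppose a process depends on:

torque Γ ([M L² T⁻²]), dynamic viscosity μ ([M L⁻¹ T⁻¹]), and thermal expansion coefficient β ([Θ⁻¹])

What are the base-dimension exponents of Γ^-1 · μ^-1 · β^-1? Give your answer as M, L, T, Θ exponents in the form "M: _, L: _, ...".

M: -2, L: -1, T: 3, Θ: 1

Collect each base-dimension exponent across the product:
  M: −(1) − (1) − (0) = -2
  L: −(2) − (-1) − (0) = -1
  T: −(-2) − (-1) − (0) = 3
  Θ: −(0) − (0) − (-1) = 1
So the dimensions are [M⁻² L⁻¹ T³ Θ].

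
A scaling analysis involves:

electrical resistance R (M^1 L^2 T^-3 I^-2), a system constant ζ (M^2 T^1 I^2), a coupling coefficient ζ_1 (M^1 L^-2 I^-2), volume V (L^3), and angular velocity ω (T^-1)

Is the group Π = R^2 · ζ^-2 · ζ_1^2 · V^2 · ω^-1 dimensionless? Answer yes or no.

Sum the exponent of each base dimension across the product:
  M: 2·[R]_M − 2·[ζ]_M + 2·[ζ_1]_M + 2·[V]_M − [ω]_M = 2·(1) − 2·(2) + 2·(1) + 2·(0) − (0) = 0
  L: 2·[R]_L − 2·[ζ]_L + 2·[ζ_1]_L + 2·[V]_L − [ω]_L = 2·(2) − 2·(0) + 2·(-2) + 2·(3) − (0) = 6
  T: 2·[R]_T − 2·[ζ]_T + 2·[ζ_1]_T + 2·[V]_T − [ω]_T = 2·(-3) − 2·(1) + 2·(0) + 2·(0) − (-1) = -7
  I: 2·[R]_I − 2·[ζ]_I + 2·[ζ_1]_I + 2·[V]_I − [ω]_I = 2·(-2) − 2·(2) + 2·(-2) + 2·(0) − (0) = -12
Net dimensions [L⁶ T⁻⁷ I⁻¹²] ≠ [1] — not dimensionless.

no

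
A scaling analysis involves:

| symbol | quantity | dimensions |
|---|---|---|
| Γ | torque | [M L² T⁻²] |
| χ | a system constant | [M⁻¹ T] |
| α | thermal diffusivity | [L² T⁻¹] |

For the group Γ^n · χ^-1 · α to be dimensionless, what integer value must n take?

Balance the M exponent: (1)·n from Γ, plus −(-1) + (0) = 1 from the rest, must sum to zero.
n + 1 = 0, so n = -1.

-1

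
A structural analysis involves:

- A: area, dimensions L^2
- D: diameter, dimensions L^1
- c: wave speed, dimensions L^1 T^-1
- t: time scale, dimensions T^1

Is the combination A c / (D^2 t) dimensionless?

Sum the exponent of each base dimension across the product:
  L: [A]_L − 2·[D]_L + [c]_L − [t]_L = (2) − 2·(1) + (1) − (0) = 1
  T: [A]_T − 2·[D]_T + [c]_T − [t]_T = (0) − 2·(0) + (-1) − (1) = -2
Net dimensions [L T⁻²] ≠ [1] — not dimensionless.

no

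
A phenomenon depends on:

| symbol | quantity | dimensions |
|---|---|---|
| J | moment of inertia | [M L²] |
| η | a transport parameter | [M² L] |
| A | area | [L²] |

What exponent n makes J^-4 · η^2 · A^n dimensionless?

3

Balance the L exponent: (2)·n from A, plus −4·(2) + 2·(1) = -6 from the rest, must sum to zero.
2n − 6 = 0, so n = 3.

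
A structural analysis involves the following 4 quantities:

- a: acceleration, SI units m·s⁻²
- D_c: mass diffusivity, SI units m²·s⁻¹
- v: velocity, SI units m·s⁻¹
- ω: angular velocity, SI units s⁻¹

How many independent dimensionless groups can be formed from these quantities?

2

There are 4 variables and 2 base dimensions (L, T).
The dimension matrix has rank 2.
Independent dimensionless groups: 4 − 2 = 2.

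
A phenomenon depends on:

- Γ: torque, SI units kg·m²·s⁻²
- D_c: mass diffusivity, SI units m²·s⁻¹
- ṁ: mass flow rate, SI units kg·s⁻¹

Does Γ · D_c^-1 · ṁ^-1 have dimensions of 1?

Sum the exponent of each base dimension across the product:
  M: [Γ]_M − [D_c]_M − [ṁ]_M = (1) − (0) − (1) = 0
  L: [Γ]_L − [D_c]_L − [ṁ]_L = (2) − (2) − (0) = 0
  T: [Γ]_T − [D_c]_T − [ṁ]_T = (-2) − (-1) − (-1) = 0
  I: [Γ]_I − [D_c]_I − [ṁ]_I = (0) − (0) − (0) = 0
All base exponents vanish — dimensionless.

yes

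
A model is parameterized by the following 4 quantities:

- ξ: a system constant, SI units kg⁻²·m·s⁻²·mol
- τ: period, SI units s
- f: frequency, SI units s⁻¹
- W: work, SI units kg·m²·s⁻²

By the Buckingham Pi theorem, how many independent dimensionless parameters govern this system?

1

There are 4 variables and 4 base dimensions (M, L, T, N).
The dimension matrix has rank 3 (less than 4: the dimension vectors are linearly dependent).
Independent dimensionless groups: 4 − 3 = 1.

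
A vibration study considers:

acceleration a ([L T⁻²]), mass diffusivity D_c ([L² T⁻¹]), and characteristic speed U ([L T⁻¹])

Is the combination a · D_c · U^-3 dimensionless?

Sum the exponent of each base dimension across the product:
  L: [a]_L + [D_c]_L − 3·[U]_L = (1) + (2) − 3·(1) = 0
  T: [a]_T + [D_c]_T − 3·[U]_T = (-2) + (-1) − 3·(-1) = 0
All base exponents vanish — dimensionless.

yes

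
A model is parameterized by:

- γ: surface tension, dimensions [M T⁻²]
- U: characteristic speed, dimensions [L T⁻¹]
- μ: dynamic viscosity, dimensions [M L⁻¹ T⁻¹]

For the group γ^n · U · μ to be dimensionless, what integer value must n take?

-1

Balance the M exponent: (1)·n from γ, plus (0) + (1) = 1 from the rest, must sum to zero.
n + 1 = 0, so n = -1.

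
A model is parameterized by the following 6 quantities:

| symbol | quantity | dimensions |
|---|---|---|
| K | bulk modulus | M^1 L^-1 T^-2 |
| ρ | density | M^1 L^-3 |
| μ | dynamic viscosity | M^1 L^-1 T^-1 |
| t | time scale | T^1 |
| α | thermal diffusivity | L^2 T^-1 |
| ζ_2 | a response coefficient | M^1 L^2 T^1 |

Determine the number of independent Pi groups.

There are 6 variables and 3 base dimensions (M, L, T).
The dimension matrix has rank 3.
Independent dimensionless groups: 6 − 3 = 3.

3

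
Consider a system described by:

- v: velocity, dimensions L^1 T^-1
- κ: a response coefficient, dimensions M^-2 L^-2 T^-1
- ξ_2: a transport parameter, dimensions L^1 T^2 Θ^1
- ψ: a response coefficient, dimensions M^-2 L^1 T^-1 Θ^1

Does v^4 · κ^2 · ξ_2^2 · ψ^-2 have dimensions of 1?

yes

Sum the exponent of each base dimension across the product:
  M: 4·[v]_M + 2·[κ]_M + 2·[ξ_2]_M − 2·[ψ]_M = 4·(0) + 2·(-2) + 2·(0) − 2·(-2) = 0
  L: 4·[v]_L + 2·[κ]_L + 2·[ξ_2]_L − 2·[ψ]_L = 4·(1) + 2·(-2) + 2·(1) − 2·(1) = 0
  T: 4·[v]_T + 2·[κ]_T + 2·[ξ_2]_T − 2·[ψ]_T = 4·(-1) + 2·(-1) + 2·(2) − 2·(-1) = 0
  Θ: 4·[v]_Θ + 2·[κ]_Θ + 2·[ξ_2]_Θ − 2·[ψ]_Θ = 4·(0) + 2·(0) + 2·(1) − 2·(1) = 0
All base exponents vanish — dimensionless.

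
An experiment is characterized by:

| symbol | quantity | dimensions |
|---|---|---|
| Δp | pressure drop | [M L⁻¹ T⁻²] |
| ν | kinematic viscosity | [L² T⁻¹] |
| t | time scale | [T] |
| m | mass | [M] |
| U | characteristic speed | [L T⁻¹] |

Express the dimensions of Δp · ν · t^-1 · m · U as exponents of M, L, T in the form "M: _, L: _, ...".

Collect each base-dimension exponent across the product:
  M: (1) + (0) − (0) + (1) + (0) = 2
  L: (-1) + (2) − (0) + (0) + (1) = 2
  T: (-2) + (-1) − (1) + (0) + (-1) = -5
So the dimensions are [M² L² T⁻⁵].

M: 2, L: 2, T: -5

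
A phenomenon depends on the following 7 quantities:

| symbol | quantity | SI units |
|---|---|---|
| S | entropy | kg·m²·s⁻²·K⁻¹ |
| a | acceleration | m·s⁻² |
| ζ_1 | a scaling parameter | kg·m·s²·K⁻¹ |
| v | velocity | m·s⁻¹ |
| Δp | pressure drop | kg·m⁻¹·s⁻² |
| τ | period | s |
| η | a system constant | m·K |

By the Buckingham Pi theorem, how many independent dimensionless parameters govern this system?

3

There are 7 variables and 4 base dimensions (M, L, T, Θ).
The dimension matrix has rank 4.
Independent dimensionless groups: 7 − 4 = 3.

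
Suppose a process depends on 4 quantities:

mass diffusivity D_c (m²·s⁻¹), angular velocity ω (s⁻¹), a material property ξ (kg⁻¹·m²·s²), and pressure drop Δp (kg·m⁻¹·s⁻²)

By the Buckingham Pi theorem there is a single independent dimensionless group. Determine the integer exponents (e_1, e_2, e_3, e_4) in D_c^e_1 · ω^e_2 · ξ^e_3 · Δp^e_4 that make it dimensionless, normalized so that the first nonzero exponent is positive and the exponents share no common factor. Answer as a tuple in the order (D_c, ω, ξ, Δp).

(1, -1, -2, -2)

M: e_1·(0) + e_2·(0) + e_3·(-1) + e_4·(1) = 0
L: e_1·(2) + e_2·(0) + e_3·(2) + e_4·(-1) = 0
T: e_1·(-1) + e_2·(-1) + e_3·(2) + e_4·(-2) = 0
Solving this homogeneous linear system for the smallest-integer solution (first nonzero entry positive) gives (1, -1, -2, -2).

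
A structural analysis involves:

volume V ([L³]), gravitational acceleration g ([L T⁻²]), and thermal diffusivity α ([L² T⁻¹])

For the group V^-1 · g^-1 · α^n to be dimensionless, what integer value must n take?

Balance the L exponent: (2)·n from α, plus −(3) − (1) = -4 from the rest, must sum to zero.
2n − 4 = 0, so n = 2.

2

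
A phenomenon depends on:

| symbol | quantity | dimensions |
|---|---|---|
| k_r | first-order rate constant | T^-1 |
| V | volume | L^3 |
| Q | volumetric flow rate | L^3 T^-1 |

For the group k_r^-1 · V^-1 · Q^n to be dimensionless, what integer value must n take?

Balance the L exponent: (3)·n from Q, plus −(0) − (3) = -3 from the rest, must sum to zero.
3n − 3 = 0, so n = 1.

1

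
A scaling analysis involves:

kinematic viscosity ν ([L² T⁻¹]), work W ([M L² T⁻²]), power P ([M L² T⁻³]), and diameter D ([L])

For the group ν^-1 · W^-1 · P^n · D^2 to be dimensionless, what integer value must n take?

1

Balance the M exponent: (1)·n from P, plus −(0) − (1) + 2·(0) = -1 from the rest, must sum to zero.
n − 1 = 0, so n = 1.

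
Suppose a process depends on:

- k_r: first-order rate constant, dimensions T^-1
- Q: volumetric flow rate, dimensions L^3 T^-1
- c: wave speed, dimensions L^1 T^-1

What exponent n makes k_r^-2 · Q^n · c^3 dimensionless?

-1

Balance the L exponent: (3)·n from Q, plus −2·(0) + 3·(1) = 3 from the rest, must sum to zero.
3n + 3 = 0, so n = -1.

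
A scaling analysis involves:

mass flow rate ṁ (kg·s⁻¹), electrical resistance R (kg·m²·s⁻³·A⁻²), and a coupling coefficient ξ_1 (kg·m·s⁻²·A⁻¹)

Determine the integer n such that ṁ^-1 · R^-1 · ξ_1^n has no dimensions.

2

Balance the M exponent: (1)·n from ξ_1, plus −(1) − (1) = -2 from the rest, must sum to zero.
n − 2 = 0, so n = 2.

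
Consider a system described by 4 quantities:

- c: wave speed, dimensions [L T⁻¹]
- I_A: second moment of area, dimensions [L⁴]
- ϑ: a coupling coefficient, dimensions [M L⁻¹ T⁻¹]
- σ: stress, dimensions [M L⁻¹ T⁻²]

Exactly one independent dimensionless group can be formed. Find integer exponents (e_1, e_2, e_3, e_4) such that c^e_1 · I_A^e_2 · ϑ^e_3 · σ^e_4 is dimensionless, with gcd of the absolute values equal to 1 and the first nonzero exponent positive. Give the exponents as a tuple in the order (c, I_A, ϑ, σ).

(4, -1, 4, -4)

M: e_1·(0) + e_2·(0) + e_3·(1) + e_4·(1) = 0
L: e_1·(1) + e_2·(4) + e_3·(-1) + e_4·(-1) = 0
T: e_1·(-1) + e_2·(0) + e_3·(-1) + e_4·(-2) = 0
Solving this homogeneous linear system for the smallest-integer solution (first nonzero entry positive) gives (4, -1, 4, -4).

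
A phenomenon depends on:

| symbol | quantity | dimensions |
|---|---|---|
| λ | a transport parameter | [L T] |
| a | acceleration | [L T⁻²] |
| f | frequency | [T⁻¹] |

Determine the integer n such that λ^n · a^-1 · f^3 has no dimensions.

Balance the L exponent: (1)·n from λ, plus −(1) + 3·(0) = -1 from the rest, must sum to zero.
n − 1 = 0, so n = 1.

1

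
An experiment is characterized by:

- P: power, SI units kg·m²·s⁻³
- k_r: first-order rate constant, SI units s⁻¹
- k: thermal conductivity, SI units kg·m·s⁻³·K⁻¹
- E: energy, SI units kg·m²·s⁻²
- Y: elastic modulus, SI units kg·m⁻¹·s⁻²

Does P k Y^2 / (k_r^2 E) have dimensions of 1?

Sum the exponent of each base dimension across the product:
  M: [P]_M − 2·[k_r]_M + [k]_M − [E]_M + 2·[Y]_M = (1) − 2·(0) + (1) − (1) + 2·(1) = 3
  L: [P]_L − 2·[k_r]_L + [k]_L − [E]_L + 2·[Y]_L = (2) − 2·(0) + (1) − (2) + 2·(-1) = -1
  T: [P]_T − 2·[k_r]_T + [k]_T − [E]_T + 2·[Y]_T = (-3) − 2·(-1) + (-3) − (-2) + 2·(-2) = -6
  Θ: [P]_Θ − 2·[k_r]_Θ + [k]_Θ − [E]_Θ + 2·[Y]_Θ = (0) − 2·(0) + (-1) − (0) + 2·(0) = -1
Net dimensions [M³ L⁻¹ T⁻⁶ Θ⁻¹] ≠ [1] — not dimensionless.

no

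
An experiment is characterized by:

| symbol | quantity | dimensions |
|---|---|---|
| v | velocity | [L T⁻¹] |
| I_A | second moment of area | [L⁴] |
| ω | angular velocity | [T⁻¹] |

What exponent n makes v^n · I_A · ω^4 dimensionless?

-4

Balance the L exponent: (1)·n from v, plus (4) + 4·(0) = 4 from the rest, must sum to zero.
n + 4 = 0, so n = -4.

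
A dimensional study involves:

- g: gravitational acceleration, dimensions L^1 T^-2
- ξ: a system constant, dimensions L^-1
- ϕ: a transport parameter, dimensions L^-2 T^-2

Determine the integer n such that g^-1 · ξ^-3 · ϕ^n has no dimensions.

1

Balance the L exponent: (-2)·n from ϕ, plus −(1) − 3·(-1) = 2 from the rest, must sum to zero.
-2n + 2 = 0, so n = 1.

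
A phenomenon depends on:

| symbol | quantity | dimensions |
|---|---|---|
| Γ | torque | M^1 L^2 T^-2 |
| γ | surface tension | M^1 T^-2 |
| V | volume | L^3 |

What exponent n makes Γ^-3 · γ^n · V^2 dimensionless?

Balance the M exponent: (1)·n from γ, plus −3·(1) + 2·(0) = -3 from the rest, must sum to zero.
n − 3 = 0, so n = 3.

3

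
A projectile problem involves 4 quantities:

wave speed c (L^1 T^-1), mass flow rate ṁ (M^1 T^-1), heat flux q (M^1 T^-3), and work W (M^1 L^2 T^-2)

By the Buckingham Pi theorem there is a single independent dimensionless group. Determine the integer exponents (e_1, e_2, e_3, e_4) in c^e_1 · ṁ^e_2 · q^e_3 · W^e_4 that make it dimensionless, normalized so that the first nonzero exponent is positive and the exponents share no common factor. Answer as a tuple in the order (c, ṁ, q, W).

(4, 3, -1, -2)

M: e_1·(0) + e_2·(1) + e_3·(1) + e_4·(1) = 0
L: e_1·(1) + e_2·(0) + e_3·(0) + e_4·(2) = 0
T: e_1·(-1) + e_2·(-1) + e_3·(-3) + e_4·(-2) = 0
Solving this homogeneous linear system for the smallest-integer solution (first nonzero entry positive) gives (4, 3, -1, -2).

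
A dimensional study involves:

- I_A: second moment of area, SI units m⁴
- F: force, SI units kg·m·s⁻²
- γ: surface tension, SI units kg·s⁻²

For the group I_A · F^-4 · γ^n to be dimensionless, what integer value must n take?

Balance the M exponent: (1)·n from γ, plus (0) − 4·(1) = -4 from the rest, must sum to zero.
n − 4 = 0, so n = 4.

4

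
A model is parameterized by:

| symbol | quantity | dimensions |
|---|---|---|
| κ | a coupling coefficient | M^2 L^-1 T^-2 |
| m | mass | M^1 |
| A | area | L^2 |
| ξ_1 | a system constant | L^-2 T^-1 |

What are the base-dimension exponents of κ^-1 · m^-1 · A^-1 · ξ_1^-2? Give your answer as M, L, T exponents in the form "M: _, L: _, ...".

M: -3, L: 3, T: 4

Collect each base-dimension exponent across the product:
  M: −(2) − (1) − (0) − 2·(0) = -3
  L: −(-1) − (0) − (2) − 2·(-2) = 3
  T: −(-2) − (0) − (0) − 2·(-1) = 4
So the dimensions are [M⁻³ L³ T⁴].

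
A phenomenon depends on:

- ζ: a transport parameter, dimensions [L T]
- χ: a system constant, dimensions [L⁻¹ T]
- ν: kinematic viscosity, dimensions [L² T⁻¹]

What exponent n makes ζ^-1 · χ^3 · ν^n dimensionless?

2

Balance the L exponent: (2)·n from ν, plus −(1) + 3·(-1) = -4 from the rest, must sum to zero.
2n − 4 = 0, so n = 2.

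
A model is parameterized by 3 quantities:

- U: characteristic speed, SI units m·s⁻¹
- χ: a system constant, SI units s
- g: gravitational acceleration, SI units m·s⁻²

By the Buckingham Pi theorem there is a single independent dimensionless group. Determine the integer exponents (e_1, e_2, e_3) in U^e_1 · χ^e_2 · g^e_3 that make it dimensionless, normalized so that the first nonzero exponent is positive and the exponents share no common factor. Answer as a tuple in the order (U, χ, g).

L: e_1·(1) + e_2·(0) + e_3·(1) = 0
T: e_1·(-1) + e_2·(1) + e_3·(-2) = 0
Solving this homogeneous linear system for the smallest-integer solution (first nonzero entry positive) gives (1, -1, -1).

(1, -1, -1)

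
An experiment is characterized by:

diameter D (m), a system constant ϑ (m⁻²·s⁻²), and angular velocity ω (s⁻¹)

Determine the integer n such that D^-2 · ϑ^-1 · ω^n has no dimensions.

2

Balance the T exponent: (-1)·n from ω, plus −2·(0) − (-2) = 2 from the rest, must sum to zero.
−n + 2 = 0, so n = 2.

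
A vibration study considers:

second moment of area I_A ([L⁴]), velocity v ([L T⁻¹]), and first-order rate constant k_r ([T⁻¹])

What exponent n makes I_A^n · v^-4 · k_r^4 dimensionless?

Balance the L exponent: (4)·n from I_A, plus −4·(1) + 4·(0) = -4 from the rest, must sum to zero.
4n − 4 = 0, so n = 1.

1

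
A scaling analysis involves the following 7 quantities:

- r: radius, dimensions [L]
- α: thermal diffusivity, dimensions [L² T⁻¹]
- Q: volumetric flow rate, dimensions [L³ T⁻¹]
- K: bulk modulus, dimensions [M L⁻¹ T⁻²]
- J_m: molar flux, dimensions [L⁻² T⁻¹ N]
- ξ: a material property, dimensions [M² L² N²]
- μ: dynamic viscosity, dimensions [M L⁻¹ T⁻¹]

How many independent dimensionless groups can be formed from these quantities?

3

There are 7 variables and 4 base dimensions (M, L, T, N).
The dimension matrix has rank 4.
Independent dimensionless groups: 7 − 4 = 3.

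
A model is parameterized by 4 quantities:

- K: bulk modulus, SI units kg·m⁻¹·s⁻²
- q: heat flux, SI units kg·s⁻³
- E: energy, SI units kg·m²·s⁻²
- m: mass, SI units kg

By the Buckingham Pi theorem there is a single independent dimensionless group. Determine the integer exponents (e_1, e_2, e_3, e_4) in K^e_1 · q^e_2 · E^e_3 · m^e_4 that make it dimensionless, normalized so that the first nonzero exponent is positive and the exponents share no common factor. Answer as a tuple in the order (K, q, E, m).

(2, -2, 1, -1)

M: e_1·(1) + e_2·(1) + e_3·(1) + e_4·(1) = 0
L: e_1·(-1) + e_2·(0) + e_3·(2) + e_4·(0) = 0
T: e_1·(-2) + e_2·(-3) + e_3·(-2) + e_4·(0) = 0
Solving this homogeneous linear system for the smallest-integer solution (first nonzero entry positive) gives (2, -2, 1, -1).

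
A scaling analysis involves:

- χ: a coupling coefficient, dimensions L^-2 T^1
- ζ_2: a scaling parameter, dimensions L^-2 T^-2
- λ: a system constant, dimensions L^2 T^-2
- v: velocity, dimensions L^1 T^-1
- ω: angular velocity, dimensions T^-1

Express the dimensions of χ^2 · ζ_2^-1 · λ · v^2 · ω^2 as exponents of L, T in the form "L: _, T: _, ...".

Collect each base-dimension exponent across the product:
  L: 2·(-2) − (-2) + (2) + 2·(1) + 2·(0) = 2
  T: 2·(1) − (-2) + (-2) + 2·(-1) + 2·(-1) = -2
So the dimensions are [L² T⁻²].

L: 2, T: -2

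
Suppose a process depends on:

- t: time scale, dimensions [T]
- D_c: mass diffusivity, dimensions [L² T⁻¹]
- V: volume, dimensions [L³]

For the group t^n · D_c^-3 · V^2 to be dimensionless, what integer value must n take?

Balance the T exponent: (1)·n from t, plus −3·(-1) + 2·(0) = 3 from the rest, must sum to zero.
n + 3 = 0, so n = -3.

-3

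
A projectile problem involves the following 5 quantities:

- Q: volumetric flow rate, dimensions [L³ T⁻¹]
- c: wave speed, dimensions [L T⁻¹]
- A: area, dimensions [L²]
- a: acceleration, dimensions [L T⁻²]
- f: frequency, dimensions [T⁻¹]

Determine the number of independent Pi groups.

3

There are 5 variables and 2 base dimensions (L, T).
The dimension matrix has rank 2.
Independent dimensionless groups: 5 − 2 = 3.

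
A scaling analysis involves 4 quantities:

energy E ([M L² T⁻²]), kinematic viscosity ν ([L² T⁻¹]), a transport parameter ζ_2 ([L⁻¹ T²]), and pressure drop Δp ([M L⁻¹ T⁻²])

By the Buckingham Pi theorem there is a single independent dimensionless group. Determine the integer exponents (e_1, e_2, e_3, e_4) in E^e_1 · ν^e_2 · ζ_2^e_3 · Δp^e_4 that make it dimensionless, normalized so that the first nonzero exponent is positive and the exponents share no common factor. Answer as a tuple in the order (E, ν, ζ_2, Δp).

(1, -2, -1, -1)

M: e_1·(1) + e_2·(0) + e_3·(0) + e_4·(1) = 0
L: e_1·(2) + e_2·(2) + e_3·(-1) + e_4·(-1) = 0
T: e_1·(-2) + e_2·(-1) + e_3·(2) + e_4·(-2) = 0
Solving this homogeneous linear system for the smallest-integer solution (first nonzero entry positive) gives (1, -2, -1, -1).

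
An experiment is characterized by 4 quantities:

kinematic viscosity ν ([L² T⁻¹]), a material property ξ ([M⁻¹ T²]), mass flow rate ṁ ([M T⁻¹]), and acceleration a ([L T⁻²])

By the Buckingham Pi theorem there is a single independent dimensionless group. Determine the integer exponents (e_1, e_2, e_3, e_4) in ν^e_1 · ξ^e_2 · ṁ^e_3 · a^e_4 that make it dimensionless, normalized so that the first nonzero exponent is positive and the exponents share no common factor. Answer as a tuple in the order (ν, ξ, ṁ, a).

(1, -3, -3, -2)

M: e_1·(0) + e_2·(-1) + e_3·(1) + e_4·(0) = 0
L: e_1·(2) + e_2·(0) + e_3·(0) + e_4·(1) = 0
T: e_1·(-1) + e_2·(2) + e_3·(-1) + e_4·(-2) = 0
Solving this homogeneous linear system for the smallest-integer solution (first nonzero entry positive) gives (1, -3, -3, -2).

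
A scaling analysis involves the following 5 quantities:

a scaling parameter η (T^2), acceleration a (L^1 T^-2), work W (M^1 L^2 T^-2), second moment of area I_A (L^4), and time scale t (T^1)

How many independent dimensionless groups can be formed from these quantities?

There are 5 variables and 3 base dimensions (M, L, T).
The dimension matrix has rank 3.
Independent dimensionless groups: 5 − 3 = 2.

2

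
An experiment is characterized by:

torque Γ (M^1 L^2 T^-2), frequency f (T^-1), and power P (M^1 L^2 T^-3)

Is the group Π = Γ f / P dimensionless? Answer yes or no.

Sum the exponent of each base dimension across the product:
  M: [Γ]_M + [f]_M − [P]_M = (1) + (0) − (1) = 0
  L: [Γ]_L + [f]_L − [P]_L = (2) + (0) − (2) = 0
  T: [Γ]_T + [f]_T − [P]_T = (-2) + (-1) − (-3) = 0
  Θ: [Γ]_Θ + [f]_Θ − [P]_Θ = (0) + (0) − (0) = 0
All base exponents vanish — dimensionless.

yes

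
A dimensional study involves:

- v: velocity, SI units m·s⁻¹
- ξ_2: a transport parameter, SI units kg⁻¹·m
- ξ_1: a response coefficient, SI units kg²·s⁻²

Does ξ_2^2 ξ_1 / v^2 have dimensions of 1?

Sum the exponent of each base dimension across the product:
  M: −2·[v]_M + 2·[ξ_2]_M + [ξ_1]_M = −2·(0) + 2·(-1) + (2) = 0
  L: −2·[v]_L + 2·[ξ_2]_L + [ξ_1]_L = −2·(1) + 2·(1) + (0) = 0
  T: −2·[v]_T + 2·[ξ_2]_T + [ξ_1]_T = −2·(-1) + 2·(0) + (-2) = 0
All base exponents vanish — dimensionless.

yes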